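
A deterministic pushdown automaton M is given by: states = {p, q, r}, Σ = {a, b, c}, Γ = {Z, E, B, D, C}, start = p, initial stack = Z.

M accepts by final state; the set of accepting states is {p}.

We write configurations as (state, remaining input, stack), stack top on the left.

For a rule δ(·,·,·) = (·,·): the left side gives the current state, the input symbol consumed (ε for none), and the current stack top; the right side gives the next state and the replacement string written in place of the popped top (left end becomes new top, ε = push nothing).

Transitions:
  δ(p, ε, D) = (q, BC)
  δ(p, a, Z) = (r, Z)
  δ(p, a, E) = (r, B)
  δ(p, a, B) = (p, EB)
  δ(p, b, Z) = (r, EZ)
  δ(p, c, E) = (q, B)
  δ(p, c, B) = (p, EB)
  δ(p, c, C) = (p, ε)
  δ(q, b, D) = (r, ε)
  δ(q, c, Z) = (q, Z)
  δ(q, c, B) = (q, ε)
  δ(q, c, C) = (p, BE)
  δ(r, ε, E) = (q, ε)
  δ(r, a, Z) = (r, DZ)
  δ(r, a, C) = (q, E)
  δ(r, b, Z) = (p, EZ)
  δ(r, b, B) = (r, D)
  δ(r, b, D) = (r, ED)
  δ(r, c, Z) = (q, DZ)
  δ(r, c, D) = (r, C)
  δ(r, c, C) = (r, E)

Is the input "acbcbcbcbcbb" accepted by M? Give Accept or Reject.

Accept

(p, acbcbcbcbcbb, Z) ⊢ (r, cbcbcbcbcbb, Z) ⊢ (q, bcbcbcbcbb, DZ) ⊢ (r, cbcbcbcbb, Z) ⊢ (q, bcbcbcbb, DZ) ⊢ (r, cbcbcbb, Z) ⊢ (q, bcbcbb, DZ) ⊢ (r, cbcbb, Z) ⊢ (q, bcbb, DZ) ⊢ (r, cbb, Z) ⊢ (q, bb, DZ) ⊢ (r, b, Z) ⊢ (p, ε, EZ)
All input consumed; state p ∈ F.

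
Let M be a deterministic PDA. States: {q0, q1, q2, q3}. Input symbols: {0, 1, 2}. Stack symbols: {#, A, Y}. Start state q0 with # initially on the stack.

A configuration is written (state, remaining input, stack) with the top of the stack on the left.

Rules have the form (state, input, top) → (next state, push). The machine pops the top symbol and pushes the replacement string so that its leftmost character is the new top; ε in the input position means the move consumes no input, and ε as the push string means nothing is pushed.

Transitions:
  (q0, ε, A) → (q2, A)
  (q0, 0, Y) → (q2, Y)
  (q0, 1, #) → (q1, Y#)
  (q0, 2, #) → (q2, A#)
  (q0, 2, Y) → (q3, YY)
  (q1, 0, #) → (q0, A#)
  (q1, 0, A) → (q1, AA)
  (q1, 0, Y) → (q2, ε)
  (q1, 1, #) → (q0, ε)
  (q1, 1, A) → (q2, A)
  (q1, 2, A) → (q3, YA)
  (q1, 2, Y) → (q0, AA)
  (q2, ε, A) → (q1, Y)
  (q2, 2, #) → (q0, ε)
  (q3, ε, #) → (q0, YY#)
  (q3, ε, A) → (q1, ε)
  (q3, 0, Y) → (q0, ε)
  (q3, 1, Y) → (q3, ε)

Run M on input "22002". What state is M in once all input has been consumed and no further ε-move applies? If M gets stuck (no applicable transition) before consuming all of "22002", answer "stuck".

q0

(q0, 22002, #) ⊢ (q2, 2002, A#) ⊢ (q1, 2002, Y#) ⊢ (q0, 002, AA#) ⊢ (q2, 002, AA#) ⊢ (q1, 002, YA#) ⊢ (q2, 02, A#) ⊢ (q1, 02, Y#) ⊢ (q2, 2, #) ⊢ (q0, ε, ε)
All input consumed; M is in state q0.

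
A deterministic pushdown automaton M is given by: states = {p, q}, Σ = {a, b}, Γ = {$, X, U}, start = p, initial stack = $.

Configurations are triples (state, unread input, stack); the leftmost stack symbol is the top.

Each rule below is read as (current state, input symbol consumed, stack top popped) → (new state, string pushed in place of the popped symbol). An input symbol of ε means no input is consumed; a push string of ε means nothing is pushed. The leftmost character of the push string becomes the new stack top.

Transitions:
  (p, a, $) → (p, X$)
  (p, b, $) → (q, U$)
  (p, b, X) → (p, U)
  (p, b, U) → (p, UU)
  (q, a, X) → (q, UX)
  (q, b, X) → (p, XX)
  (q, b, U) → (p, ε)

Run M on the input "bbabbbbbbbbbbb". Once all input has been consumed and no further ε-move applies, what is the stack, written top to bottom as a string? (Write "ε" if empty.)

(p, bbabbbbbbbbbbb, $) ⊢ (q, babbbbbbbbbbb, U$) ⊢ (p, abbbbbbbbbbb, $) ⊢ (p, bbbbbbbbbbb, X$) ⊢ (p, bbbbbbbbbb, U$) ⊢ (p, bbbbbbbbb, UU$) ⊢ (p, bbbbbbbb, UUU$) ⊢ (p, bbbbbbb, UUUU$) ⊢ (p, bbbbbb, UUUUU$) ⊢ (p, bbbbb, UUUUUU$) ⊢ (p, bbbb, UUUUUUU$) ⊢ (p, bbb, UUUUUUUU$) ⊢ (p, bb, UUUUUUUUU$) ⊢ (p, b, UUUUUUUUUU$) ⊢ (p, ε, UUUUUUUUUUU$)
All input consumed in state p with stack UUUUUUUUUUU$.

UUUUUUUUUUU$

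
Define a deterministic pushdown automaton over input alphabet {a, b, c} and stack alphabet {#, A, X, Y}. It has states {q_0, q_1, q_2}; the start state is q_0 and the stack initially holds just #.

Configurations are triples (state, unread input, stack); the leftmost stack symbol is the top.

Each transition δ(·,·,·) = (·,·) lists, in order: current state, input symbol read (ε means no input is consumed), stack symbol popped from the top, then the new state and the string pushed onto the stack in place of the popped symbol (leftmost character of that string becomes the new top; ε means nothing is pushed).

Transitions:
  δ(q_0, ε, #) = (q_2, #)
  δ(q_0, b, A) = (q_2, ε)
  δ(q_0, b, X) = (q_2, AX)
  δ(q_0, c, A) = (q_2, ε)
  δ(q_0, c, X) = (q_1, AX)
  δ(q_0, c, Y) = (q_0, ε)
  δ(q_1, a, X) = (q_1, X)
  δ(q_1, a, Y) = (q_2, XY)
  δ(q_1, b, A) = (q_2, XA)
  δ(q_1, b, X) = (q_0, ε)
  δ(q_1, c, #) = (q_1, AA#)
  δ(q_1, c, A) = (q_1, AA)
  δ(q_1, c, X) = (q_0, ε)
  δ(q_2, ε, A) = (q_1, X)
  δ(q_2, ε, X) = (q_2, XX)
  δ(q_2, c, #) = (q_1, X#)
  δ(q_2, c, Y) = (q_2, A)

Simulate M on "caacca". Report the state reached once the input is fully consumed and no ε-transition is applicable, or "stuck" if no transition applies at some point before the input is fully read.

q_1

(q_0, caacca, #)
  ε-move, top #: go to q_2, push # → (q_2, caacca, #)
  read c, top #: go to q_1, push X# → (q_1, aacca, X#)
  read a, top X: go to q_1, push X → (q_1, acca, X#)
  read a, top X: go to q_1, push X → (q_1, cca, X#)
  read c, top X: go to q_0, push ε → (q_0, ca, #)
  ε-move, top #: go to q_2, push # → (q_2, ca, #)
  read c, top #: go to q_1, push X# → (q_1, a, X#)
  read a, top X: go to q_1, push X → (q_1, ε, X#)
All input consumed; M is in state q_1.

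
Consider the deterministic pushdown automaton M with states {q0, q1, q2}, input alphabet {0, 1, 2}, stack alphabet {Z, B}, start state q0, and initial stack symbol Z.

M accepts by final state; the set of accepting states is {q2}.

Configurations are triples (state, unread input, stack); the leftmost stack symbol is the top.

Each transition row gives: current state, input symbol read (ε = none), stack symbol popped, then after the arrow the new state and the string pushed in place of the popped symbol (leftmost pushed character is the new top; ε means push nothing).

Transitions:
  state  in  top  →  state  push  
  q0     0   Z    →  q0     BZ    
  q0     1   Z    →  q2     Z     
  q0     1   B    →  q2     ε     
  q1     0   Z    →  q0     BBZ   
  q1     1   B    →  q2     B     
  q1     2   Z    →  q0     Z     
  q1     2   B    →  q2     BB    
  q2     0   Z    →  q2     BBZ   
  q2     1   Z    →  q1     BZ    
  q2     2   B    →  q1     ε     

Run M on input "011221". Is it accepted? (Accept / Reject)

Accept

(q0, 011221, Z)
  read 0, top Z: go to q0, push BZ → (q0, 11221, BZ)
  read 1, top B: go to q2, push ε → (q2, 1221, Z)
  read 1, top Z: go to q1, push BZ → (q1, 221, BZ)
  read 2, top B: go to q2, push BB → (q2, 21, BBZ)
  read 2, top B: go to q1, push ε → (q1, 1, BZ)
  read 1, top B: go to q2, push B → (q2, ε, BZ)
All input consumed; state q2 ∈ F.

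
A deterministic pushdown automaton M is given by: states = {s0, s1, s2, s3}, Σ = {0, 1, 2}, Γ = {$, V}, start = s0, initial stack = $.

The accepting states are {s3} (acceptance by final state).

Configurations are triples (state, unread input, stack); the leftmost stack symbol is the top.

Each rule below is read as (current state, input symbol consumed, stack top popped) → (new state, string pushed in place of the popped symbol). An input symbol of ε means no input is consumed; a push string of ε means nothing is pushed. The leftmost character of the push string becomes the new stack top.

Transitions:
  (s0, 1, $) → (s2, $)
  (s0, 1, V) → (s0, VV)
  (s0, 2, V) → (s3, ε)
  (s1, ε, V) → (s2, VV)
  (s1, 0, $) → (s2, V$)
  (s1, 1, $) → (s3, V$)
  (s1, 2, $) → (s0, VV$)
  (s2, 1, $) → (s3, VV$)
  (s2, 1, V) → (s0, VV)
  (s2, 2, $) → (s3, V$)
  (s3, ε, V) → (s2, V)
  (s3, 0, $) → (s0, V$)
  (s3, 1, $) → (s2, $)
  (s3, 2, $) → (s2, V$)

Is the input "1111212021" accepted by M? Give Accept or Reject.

(s0, 1111212021, $) ⊢ (s2, 111212021, $) ⊢ (s3, 11212021, VV$) ⊢ (s2, 11212021, VV$) ⊢ (s0, 1212021, VVV$) ⊢ (s0, 212021, VVVV$) ⊢ (s3, 12021, VVV$) ⊢ (s2, 12021, VVV$) ⊢ (s0, 2021, VVVV$) ⊢ (s3, 021, VVV$) ⊢ (s2, 021, VVV$)
No transition applies at (s2, 021, VVV$); input not fully consumed.

Reject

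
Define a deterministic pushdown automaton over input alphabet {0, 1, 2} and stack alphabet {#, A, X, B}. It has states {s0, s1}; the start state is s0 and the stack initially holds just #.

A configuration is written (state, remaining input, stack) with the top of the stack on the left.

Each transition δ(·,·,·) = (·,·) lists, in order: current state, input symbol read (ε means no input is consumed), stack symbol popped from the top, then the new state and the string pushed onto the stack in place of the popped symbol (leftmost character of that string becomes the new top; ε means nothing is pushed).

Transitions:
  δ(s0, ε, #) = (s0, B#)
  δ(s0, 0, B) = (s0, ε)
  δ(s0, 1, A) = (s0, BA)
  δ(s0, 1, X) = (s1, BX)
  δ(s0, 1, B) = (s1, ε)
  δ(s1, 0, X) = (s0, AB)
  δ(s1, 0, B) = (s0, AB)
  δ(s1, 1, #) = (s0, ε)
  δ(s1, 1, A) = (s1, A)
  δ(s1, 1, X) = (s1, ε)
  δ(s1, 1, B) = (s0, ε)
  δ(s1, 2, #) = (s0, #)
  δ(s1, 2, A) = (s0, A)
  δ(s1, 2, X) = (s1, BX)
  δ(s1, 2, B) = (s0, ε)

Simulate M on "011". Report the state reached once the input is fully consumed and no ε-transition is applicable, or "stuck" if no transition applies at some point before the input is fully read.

(s0, 011, #) ⊢ (s0, 011, B#) ⊢ (s0, 11, #) ⊢ (s0, 11, B#) ⊢ (s1, 1, #) ⊢ (s0, ε, ε)
All input consumed; M is in state s0.

s0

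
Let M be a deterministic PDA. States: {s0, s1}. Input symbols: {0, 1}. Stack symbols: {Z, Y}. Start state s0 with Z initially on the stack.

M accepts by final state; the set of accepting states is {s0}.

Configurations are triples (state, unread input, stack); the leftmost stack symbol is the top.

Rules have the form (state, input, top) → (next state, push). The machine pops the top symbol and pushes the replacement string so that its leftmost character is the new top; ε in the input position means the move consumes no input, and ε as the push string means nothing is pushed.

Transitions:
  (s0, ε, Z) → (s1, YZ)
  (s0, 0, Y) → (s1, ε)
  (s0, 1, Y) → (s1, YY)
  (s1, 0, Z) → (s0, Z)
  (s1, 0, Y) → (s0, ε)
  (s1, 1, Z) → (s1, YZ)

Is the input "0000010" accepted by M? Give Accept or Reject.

Reject

(s0, 0000010, Z) ⊢ (s1, 0000010, YZ) ⊢ (s0, 000010, Z) ⊢ (s1, 000010, YZ) ⊢ (s0, 00010, Z) ⊢ (s1, 00010, YZ) ⊢ (s0, 0010, Z) ⊢ (s1, 0010, YZ) ⊢ (s0, 010, Z) ⊢ (s1, 010, YZ) ⊢ (s0, 10, Z) ⊢ (s1, 10, YZ)
No transition applies at (s1, 10, YZ); input not fully consumed.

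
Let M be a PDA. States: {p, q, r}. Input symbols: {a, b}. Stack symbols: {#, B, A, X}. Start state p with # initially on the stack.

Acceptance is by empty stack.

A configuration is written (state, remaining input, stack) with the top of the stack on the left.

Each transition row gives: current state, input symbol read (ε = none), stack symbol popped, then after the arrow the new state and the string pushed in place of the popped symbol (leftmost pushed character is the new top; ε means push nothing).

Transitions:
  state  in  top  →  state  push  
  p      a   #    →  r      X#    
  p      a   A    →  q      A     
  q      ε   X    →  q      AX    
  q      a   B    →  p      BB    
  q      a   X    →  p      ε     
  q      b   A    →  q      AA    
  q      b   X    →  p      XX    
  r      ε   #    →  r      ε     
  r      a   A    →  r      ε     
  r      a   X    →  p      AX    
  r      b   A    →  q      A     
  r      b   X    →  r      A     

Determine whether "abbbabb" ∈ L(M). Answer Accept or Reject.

No computation consumes all input and empties the stack.

Reject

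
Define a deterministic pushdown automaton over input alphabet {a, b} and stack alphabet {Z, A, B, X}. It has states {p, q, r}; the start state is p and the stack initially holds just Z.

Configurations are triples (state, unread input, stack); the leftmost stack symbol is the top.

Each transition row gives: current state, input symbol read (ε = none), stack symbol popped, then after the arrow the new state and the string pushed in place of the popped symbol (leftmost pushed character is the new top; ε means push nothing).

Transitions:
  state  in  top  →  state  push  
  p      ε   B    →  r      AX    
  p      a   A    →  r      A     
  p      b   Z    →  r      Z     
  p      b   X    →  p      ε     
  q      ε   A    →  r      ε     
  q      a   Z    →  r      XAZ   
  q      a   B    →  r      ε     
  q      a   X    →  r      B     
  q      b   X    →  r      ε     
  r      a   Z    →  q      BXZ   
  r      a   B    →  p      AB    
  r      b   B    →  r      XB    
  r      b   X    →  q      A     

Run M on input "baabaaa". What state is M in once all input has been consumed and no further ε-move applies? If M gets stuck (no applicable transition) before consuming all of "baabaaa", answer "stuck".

(p, baabaaa, Z) ⊢ (r, aabaaa, Z) ⊢ (q, abaaa, BXZ) ⊢ (r, baaa, XZ) ⊢ (q, aaa, AZ) ⊢ (r, aaa, Z) ⊢ (q, aa, BXZ) ⊢ (r, a, XZ)
No transition for (r, a, top X); M blocks with input a remaining.

stuck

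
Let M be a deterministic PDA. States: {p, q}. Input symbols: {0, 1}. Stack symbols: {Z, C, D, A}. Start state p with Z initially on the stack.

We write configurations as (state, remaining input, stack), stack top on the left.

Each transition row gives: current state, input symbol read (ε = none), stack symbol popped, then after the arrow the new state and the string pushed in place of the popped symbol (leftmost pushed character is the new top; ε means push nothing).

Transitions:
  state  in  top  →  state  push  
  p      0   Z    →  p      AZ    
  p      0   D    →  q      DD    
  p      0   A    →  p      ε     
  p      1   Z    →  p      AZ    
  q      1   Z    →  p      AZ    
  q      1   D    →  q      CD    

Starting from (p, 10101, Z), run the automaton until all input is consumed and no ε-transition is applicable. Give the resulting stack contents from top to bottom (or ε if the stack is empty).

AZ

(p, 10101, Z) ⊢ (p, 0101, AZ) ⊢ (p, 101, Z) ⊢ (p, 01, AZ) ⊢ (p, 1, Z) ⊢ (p, ε, AZ)
All input consumed in state p with stack AZ.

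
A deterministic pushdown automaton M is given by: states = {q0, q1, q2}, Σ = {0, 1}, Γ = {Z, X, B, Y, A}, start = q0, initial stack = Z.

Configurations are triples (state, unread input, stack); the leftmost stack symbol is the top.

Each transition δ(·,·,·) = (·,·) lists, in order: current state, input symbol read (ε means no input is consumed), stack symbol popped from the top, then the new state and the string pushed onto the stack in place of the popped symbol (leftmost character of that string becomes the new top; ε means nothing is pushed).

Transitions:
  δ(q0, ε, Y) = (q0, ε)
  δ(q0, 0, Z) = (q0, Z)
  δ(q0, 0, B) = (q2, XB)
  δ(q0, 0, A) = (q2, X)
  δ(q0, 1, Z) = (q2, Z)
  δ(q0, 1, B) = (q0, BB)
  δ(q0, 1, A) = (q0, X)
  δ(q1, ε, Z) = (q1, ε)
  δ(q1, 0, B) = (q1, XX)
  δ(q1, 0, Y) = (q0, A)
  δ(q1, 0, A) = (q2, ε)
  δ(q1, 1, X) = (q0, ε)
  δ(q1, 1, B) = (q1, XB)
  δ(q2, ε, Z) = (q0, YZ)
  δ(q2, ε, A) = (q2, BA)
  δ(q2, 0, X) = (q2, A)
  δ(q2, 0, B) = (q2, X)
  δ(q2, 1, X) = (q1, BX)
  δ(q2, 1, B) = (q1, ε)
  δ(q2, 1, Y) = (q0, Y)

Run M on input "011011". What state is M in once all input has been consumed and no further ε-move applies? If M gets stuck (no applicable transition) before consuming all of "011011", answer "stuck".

q0

(q0, 011011, Z)
  read 0, top Z: go to q0, push Z → (q0, 11011, Z)
  read 1, top Z: go to q2, push Z → (q2, 1011, Z)
  ε-move, top Z: go to q0, push YZ → (q0, 1011, YZ)
  ε-move, top Y: go to q0, push ε → (q0, 1011, Z)
  read 1, top Z: go to q2, push Z → (q2, 011, Z)
  ε-move, top Z: go to q0, push YZ → (q0, 011, YZ)
  ε-move, top Y: go to q0, push ε → (q0, 011, Z)
  read 0, top Z: go to q0, push Z → (q0, 11, Z)
  read 1, top Z: go to q2, push Z → (q2, 1, Z)
  ε-move, top Z: go to q0, push YZ → (q0, 1, YZ)
  ε-move, top Y: go to q0, push ε → (q0, 1, Z)
  read 1, top Z: go to q2, push Z → (q2, ε, Z)
  ε-move, top Z: go to q0, push YZ → (q0, ε, YZ)
  ε-move, top Y: go to q0, push ε → (q0, ε, Z)
All input consumed; M is in state q0.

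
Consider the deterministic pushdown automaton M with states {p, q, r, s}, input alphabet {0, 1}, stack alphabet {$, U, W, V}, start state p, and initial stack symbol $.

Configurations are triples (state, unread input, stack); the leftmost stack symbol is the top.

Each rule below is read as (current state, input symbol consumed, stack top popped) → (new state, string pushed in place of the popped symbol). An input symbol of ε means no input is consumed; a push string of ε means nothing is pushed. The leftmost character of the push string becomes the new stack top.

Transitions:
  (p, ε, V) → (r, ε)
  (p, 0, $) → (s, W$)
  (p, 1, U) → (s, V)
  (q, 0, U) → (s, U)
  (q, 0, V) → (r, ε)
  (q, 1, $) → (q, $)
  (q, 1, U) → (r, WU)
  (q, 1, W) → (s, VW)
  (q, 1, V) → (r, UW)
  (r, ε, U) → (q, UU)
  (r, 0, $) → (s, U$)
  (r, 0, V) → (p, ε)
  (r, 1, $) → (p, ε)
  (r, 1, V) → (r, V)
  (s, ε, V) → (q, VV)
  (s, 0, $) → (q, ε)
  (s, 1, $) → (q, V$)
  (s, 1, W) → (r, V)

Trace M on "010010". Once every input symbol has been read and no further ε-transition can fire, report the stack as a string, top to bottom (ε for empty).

$

(p, 010010, $)
  read 0, top $: go to s, push W$ → (s, 10010, W$)
  read 1, top W: go to r, push V → (r, 0010, V$)
  read 0, top V: go to p, push ε → (p, 010, $)
  read 0, top $: go to s, push W$ → (s, 10, W$)
  read 1, top W: go to r, push V → (r, 0, V$)
  read 0, top V: go to p, push ε → (p, ε, $)
All input consumed in state p with stack $.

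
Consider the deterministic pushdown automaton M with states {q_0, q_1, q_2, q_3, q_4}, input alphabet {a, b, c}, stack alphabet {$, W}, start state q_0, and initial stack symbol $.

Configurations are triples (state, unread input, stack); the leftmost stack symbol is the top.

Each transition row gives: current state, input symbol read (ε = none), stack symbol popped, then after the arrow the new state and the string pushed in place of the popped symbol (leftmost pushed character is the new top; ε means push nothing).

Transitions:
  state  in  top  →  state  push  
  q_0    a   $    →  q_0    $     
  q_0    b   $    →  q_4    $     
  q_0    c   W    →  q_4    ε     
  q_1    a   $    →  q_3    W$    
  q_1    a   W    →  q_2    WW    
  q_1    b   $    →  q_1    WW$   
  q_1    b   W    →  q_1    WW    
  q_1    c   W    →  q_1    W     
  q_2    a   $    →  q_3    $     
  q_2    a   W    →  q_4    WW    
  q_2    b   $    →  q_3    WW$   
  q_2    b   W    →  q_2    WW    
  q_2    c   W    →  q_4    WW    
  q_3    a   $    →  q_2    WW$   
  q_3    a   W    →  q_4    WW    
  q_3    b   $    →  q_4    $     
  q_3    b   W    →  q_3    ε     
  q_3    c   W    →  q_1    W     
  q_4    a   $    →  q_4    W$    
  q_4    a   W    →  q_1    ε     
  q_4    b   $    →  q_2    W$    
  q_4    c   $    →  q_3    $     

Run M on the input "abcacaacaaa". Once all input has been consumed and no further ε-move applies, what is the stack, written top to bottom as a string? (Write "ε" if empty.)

(q_0, abcacaacaaa, $)
  read a, top $: go to q_0, push $ → (q_0, bcacaacaaa, $)
  read b, top $: go to q_4, push $ → (q_4, cacaacaaa, $)
  read c, top $: go to q_3, push $ → (q_3, acaacaaa, $)
  read a, top $: go to q_2, push WW$ → (q_2, caacaaa, WW$)
  read c, top W: go to q_4, push WW → (q_4, aacaaa, WWW$)
  read a, top W: go to q_1, push ε → (q_1, acaaa, WW$)
  read a, top W: go to q_2, push WW → (q_2, caaa, WWW$)
  read c, top W: go to q_4, push WW → (q_4, aaa, WWWW$)
  read a, top W: go to q_1, push ε → (q_1, aa, WWW$)
  read a, top W: go to q_2, push WW → (q_2, a, WWWW$)
  read a, top W: go to q_4, push WW → (q_4, ε, WWWWW$)
All input consumed in state q_4 with stack WWWWW$.

WWWWW$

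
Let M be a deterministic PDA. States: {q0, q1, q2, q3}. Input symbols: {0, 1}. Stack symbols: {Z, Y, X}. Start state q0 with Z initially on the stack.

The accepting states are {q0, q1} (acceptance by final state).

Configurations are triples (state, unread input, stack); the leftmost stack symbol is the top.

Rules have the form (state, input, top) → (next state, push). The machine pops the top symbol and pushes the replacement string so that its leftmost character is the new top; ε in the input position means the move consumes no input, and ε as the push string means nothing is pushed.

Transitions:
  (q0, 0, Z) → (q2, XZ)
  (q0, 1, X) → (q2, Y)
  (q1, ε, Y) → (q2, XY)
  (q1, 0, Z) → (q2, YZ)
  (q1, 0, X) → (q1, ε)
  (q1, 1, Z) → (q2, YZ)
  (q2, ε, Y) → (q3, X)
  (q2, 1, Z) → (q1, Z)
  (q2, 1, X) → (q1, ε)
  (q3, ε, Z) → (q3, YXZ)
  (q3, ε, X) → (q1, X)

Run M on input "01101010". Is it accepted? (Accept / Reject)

(q0, 01101010, Z) ⊢ (q2, 1101010, XZ) ⊢ (q1, 101010, Z) ⊢ (q2, 01010, YZ) ⊢ (q3, 01010, XZ) ⊢ (q1, 01010, XZ) ⊢ (q1, 1010, Z) ⊢ (q2, 010, YZ) ⊢ (q3, 010, XZ) ⊢ (q1, 010, XZ) ⊢ (q1, 10, Z) ⊢ (q2, 0, YZ) ⊢ (q3, 0, XZ) ⊢ (q1, 0, XZ) ⊢ (q1, ε, Z)
All input consumed; state q1 ∈ F.

Accept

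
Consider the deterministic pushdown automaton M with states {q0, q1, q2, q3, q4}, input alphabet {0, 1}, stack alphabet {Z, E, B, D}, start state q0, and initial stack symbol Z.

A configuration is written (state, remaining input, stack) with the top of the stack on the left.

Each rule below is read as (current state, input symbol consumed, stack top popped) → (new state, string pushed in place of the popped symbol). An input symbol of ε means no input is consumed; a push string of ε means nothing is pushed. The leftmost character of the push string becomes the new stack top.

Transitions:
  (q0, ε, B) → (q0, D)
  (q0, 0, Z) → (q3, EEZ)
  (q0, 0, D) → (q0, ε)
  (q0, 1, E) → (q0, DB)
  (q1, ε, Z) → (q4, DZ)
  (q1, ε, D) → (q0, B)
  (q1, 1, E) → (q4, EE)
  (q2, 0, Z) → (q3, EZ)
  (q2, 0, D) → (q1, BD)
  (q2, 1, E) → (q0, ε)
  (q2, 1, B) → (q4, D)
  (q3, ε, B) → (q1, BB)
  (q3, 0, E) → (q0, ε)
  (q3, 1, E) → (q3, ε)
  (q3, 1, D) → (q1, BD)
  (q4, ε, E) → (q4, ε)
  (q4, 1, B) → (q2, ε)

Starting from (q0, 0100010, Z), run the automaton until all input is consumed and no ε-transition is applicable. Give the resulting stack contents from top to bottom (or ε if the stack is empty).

(q0, 0100010, Z)
  read 0, top Z: go to q3, push EEZ → (q3, 100010, EEZ)
  read 1, top E: go to q3, push ε → (q3, 00010, EZ)
  read 0, top E: go to q0, push ε → (q0, 0010, Z)
  read 0, top Z: go to q3, push EEZ → (q3, 010, EEZ)
  read 0, top E: go to q0, push ε → (q0, 10, EZ)
  read 1, top E: go to q0, push DB → (q0, 0, DBZ)
  read 0, top D: go to q0, push ε → (q0, ε, BZ)
  ε-move, top B: go to q0, push D → (q0, ε, DZ)
All input consumed in state q0 with stack DZ.

DZ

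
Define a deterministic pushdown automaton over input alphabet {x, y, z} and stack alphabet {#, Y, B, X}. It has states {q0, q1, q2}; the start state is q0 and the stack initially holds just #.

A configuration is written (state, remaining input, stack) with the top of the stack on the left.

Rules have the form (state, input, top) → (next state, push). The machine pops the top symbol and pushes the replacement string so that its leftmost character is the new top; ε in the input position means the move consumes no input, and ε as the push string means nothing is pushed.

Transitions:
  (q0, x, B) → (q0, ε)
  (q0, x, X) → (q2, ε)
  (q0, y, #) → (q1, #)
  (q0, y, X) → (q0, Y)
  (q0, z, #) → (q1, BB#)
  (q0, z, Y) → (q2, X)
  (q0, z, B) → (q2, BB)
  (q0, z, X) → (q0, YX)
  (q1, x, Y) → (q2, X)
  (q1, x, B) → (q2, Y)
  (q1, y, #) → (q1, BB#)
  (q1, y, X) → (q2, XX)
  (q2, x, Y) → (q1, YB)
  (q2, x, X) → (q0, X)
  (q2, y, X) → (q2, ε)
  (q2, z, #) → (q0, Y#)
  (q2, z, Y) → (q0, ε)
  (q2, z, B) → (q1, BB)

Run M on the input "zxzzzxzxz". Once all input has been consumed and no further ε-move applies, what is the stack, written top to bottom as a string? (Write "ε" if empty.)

BB#

(q0, zxzzzxzxz, #)
  read z, top #: go to q1, push BB# → (q1, xzzzxzxz, BB#)
  read x, top B: go to q2, push Y → (q2, zzzxzxz, YB#)
  read z, top Y: go to q0, push ε → (q0, zzxzxz, B#)
  read z, top B: go to q2, push BB → (q2, zxzxz, BB#)
  read z, top B: go to q1, push BB → (q1, xzxz, BBB#)
  read x, top B: go to q2, push Y → (q2, zxz, YBB#)
  read z, top Y: go to q0, push ε → (q0, xz, BB#)
  read x, top B: go to q0, push ε → (q0, z, B#)
  read z, top B: go to q2, push BB → (q2, ε, BB#)
All input consumed in state q2 with stack BB#.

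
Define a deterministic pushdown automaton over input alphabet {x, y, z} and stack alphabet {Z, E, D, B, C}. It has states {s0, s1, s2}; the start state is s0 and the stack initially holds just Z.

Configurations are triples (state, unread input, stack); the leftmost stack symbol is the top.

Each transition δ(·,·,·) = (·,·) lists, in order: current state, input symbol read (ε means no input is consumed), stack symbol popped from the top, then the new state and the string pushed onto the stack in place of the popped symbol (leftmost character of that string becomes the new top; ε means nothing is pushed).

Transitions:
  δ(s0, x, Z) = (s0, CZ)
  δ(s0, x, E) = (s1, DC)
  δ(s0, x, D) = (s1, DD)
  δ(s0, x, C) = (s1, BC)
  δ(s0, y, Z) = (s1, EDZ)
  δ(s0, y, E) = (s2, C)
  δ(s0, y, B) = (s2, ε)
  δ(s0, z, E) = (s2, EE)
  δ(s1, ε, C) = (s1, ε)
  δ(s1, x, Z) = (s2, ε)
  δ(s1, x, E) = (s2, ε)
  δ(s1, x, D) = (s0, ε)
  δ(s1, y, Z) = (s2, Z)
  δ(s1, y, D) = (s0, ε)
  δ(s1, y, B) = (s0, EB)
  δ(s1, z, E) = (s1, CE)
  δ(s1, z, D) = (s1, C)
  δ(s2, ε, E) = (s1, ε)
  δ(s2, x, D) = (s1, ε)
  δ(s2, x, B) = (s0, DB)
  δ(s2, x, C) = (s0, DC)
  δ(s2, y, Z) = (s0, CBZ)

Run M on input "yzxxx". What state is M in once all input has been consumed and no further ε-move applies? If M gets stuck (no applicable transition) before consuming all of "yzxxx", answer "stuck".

(s0, yzxxx, Z)
  read y, top Z: go to s1, push EDZ → (s1, zxxx, EDZ)
  read z, top E: go to s1, push CE → (s1, xxx, CEDZ)
  ε-move, top C: go to s1, push ε → (s1, xxx, EDZ)
  read x, top E: go to s2, push ε → (s2, xx, DZ)
  read x, top D: go to s1, push ε → (s1, x, Z)
  read x, top Z: go to s2, push ε → (s2, ε, ε)
All input consumed; M is in state s2.

s2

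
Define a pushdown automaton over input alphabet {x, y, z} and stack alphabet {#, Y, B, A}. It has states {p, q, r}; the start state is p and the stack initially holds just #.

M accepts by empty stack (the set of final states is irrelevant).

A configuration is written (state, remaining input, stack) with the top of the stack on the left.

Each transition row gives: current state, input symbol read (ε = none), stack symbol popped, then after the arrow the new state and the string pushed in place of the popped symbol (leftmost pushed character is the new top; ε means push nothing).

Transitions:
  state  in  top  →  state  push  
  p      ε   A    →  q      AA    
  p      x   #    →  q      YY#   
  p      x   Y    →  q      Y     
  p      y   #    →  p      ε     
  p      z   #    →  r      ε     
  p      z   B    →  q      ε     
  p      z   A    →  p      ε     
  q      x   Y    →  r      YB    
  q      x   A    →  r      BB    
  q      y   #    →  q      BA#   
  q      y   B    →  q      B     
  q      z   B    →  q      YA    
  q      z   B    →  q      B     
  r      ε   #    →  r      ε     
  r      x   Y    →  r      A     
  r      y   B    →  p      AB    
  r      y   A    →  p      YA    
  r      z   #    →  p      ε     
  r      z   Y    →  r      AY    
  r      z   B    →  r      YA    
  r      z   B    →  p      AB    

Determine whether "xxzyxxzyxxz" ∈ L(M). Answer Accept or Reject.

Reject

No computation consumes all input and empties the stack.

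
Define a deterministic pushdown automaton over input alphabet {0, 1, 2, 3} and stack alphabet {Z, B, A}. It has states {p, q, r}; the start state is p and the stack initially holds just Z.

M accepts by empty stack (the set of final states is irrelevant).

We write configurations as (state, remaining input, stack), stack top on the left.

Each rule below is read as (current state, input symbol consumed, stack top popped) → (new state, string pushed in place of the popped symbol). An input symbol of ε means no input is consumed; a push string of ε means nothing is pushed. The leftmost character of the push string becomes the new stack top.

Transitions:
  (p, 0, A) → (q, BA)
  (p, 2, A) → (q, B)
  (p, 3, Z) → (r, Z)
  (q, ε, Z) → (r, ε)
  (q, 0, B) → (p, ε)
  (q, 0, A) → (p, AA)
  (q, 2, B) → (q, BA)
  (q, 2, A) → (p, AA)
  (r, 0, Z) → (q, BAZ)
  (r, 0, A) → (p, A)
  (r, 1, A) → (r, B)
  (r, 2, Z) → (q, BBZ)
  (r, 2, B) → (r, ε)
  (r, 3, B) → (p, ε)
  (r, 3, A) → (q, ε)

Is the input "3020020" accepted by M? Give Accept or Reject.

(p, 3020020, Z)
  read 3, top Z: go to r, push Z → (r, 020020, Z)
  read 0, top Z: go to q, push BAZ → (q, 20020, BAZ)
  read 2, top B: go to q, push BA → (q, 0020, BAAZ)
  read 0, top B: go to p, push ε → (p, 020, AAZ)
  read 0, top A: go to q, push BA → (q, 20, BAAZ)
  read 2, top B: go to q, push BA → (q, 0, BAAAZ)
  read 0, top B: go to p, push ε → (p, ε, AAAZ)
All input consumed; stack is AAAZ, not empty, and no further ε-move applies.

Reject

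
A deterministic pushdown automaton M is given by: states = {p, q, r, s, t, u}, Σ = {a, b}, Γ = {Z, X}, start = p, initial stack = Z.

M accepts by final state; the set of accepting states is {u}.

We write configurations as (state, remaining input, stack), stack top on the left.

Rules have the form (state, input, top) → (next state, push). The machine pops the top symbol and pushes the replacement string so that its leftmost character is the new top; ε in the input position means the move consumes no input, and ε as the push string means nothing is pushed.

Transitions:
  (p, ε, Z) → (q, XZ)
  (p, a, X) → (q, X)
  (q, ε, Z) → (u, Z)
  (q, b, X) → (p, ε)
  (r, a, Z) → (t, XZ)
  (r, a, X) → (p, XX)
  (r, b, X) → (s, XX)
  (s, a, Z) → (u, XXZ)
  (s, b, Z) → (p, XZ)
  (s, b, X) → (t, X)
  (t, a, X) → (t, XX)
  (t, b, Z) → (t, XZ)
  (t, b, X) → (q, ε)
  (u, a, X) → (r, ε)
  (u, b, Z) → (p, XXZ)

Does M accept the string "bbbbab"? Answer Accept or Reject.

Reject

(p, bbbbab, Z)
  ε-move, top Z: go to q, push XZ → (q, bbbbab, XZ)
  read b, top X: go to p, push ε → (p, bbbab, Z)
  ε-move, top Z: go to q, push XZ → (q, bbbab, XZ)
  read b, top X: go to p, push ε → (p, bbab, Z)
  ε-move, top Z: go to q, push XZ → (q, bbab, XZ)
  read b, top X: go to p, push ε → (p, bab, Z)
  ε-move, top Z: go to q, push XZ → (q, bab, XZ)
  read b, top X: go to p, push ε → (p, ab, Z)
  ε-move, top Z: go to q, push XZ → (q, ab, XZ)
No transition applies at (q, ab, XZ); input not fully consumed.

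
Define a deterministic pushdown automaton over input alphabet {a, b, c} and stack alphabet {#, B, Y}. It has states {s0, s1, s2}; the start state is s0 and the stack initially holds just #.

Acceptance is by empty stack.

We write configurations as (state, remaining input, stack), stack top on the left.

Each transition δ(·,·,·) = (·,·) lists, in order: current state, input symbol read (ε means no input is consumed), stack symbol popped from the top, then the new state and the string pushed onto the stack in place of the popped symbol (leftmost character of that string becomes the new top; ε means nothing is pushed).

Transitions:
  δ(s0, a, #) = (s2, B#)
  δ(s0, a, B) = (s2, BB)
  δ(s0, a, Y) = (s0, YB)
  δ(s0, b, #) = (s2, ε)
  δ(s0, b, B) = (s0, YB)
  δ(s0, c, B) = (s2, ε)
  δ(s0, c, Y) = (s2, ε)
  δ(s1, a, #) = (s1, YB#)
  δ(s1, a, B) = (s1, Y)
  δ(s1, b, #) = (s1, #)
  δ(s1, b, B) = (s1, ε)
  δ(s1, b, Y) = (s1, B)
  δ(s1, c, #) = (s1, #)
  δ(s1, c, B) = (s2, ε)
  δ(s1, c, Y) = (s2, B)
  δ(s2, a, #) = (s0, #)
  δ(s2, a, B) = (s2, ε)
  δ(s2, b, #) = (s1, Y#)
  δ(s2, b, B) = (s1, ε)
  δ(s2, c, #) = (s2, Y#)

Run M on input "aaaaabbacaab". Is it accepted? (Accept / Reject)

(s0, aaaaabbacaab, #)
  read a, top #: go to s2, push B# → (s2, aaaabbacaab, B#)
  read a, top B: go to s2, push ε → (s2, aaabbacaab, #)
  read a, top #: go to s0, push # → (s0, aabbacaab, #)
  read a, top #: go to s2, push B# → (s2, abbacaab, B#)
  read a, top B: go to s2, push ε → (s2, bbacaab, #)
  read b, top #: go to s1, push Y# → (s1, bacaab, Y#)
  read b, top Y: go to s1, push B → (s1, acaab, B#)
  read a, top B: go to s1, push Y → (s1, caab, Y#)
  read c, top Y: go to s2, push B → (s2, aab, B#)
  read a, top B: go to s2, push ε → (s2, ab, #)
  read a, top #: go to s0, push # → (s0, b, #)
  read b, top #: go to s2, push ε → (s2, ε, ε)
All input consumed and the stack is empty.

Accept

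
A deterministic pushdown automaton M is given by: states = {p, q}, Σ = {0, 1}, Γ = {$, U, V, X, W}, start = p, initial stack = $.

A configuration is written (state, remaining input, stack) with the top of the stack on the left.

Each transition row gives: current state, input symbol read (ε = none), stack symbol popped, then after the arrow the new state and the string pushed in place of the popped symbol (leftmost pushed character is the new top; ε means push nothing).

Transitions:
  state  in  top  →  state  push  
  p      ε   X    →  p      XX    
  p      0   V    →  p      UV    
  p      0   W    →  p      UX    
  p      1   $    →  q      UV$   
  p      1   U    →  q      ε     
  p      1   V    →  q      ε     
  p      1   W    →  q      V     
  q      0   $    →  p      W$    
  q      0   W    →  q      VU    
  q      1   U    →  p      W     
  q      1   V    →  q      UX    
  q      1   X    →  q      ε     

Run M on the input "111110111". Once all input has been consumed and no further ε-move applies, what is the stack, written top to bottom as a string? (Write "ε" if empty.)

(p, 111110111, $)
  read 1, top $: go to q, push UV$ → (q, 11110111, UV$)
  read 1, top U: go to p, push W → (p, 1110111, WV$)
  read 1, top W: go to q, push V → (q, 110111, VV$)
  read 1, top V: go to q, push UX → (q, 10111, UXV$)
  read 1, top U: go to p, push W → (p, 0111, WXV$)
  read 0, top W: go to p, push UX → (p, 111, UXXV$)
  read 1, top U: go to q, push ε → (q, 11, XXV$)
  read 1, top X: go to q, push ε → (q, 1, XV$)
  read 1, top X: go to q, push ε → (q, ε, V$)
All input consumed in state q with stack V$.

V$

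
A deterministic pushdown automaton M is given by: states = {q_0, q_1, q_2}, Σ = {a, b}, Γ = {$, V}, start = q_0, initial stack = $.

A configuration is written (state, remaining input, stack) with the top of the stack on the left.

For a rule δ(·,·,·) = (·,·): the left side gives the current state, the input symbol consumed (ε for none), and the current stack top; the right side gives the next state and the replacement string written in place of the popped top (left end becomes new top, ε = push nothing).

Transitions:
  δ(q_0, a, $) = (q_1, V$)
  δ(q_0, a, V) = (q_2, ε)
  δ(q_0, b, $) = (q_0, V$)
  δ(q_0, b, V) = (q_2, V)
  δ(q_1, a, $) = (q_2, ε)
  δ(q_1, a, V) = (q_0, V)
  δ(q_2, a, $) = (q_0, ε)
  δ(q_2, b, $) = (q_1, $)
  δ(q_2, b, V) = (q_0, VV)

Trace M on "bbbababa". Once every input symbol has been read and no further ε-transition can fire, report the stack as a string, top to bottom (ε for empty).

V$

(q_0, bbbababa, $) ⊢ (q_0, bbababa, V$) ⊢ (q_2, bababa, V$) ⊢ (q_0, ababa, VV$) ⊢ (q_2, baba, V$) ⊢ (q_0, aba, VV$) ⊢ (q_2, ba, V$) ⊢ (q_0, a, VV$) ⊢ (q_2, ε, V$)
All input consumed in state q_2 with stack V$.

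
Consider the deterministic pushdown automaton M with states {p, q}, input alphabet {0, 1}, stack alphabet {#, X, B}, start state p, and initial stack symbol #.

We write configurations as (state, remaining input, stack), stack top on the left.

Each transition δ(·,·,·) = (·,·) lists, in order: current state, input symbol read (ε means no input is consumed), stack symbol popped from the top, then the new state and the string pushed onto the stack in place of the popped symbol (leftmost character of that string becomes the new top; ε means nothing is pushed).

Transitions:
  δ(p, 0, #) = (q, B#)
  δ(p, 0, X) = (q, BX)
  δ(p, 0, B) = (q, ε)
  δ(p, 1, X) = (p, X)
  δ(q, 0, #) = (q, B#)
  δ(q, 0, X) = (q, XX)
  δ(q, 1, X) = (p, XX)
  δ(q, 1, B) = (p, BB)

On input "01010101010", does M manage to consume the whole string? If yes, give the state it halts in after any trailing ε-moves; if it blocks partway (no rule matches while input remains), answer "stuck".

q

(p, 01010101010, #)
  read 0, top #: go to q, push B# → (q, 1010101010, B#)
  read 1, top B: go to p, push BB → (p, 010101010, BB#)
  read 0, top B: go to q, push ε → (q, 10101010, B#)
  read 1, top B: go to p, push BB → (p, 0101010, BB#)
  read 0, top B: go to q, push ε → (q, 101010, B#)
  read 1, top B: go to p, push BB → (p, 01010, BB#)
  read 0, top B: go to q, push ε → (q, 1010, B#)
  read 1, top B: go to p, push BB → (p, 010, BB#)
  read 0, top B: go to q, push ε → (q, 10, B#)
  read 1, top B: go to p, push BB → (p, 0, BB#)
  read 0, top B: go to q, push ε → (q, ε, B#)
All input consumed; M is in state q.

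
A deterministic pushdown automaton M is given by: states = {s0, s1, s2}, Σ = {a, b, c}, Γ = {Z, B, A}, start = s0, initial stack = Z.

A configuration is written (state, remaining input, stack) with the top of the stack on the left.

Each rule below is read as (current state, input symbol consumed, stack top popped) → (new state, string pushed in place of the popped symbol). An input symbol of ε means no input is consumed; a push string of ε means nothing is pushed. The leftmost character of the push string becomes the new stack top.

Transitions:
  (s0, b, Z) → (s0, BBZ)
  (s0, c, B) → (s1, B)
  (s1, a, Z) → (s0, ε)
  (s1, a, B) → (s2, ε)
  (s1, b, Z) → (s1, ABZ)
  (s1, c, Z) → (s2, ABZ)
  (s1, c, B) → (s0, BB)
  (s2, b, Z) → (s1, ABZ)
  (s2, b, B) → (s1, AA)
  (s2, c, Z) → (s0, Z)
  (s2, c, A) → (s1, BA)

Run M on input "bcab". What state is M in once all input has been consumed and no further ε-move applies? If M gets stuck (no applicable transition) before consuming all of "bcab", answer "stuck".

s1

(s0, bcab, Z)
  read b, top Z: go to s0, push BBZ → (s0, cab, BBZ)
  read c, top B: go to s1, push B → (s1, ab, BBZ)
  read a, top B: go to s2, push ε → (s2, b, BZ)
  read b, top B: go to s1, push AA → (s1, ε, AAZ)
All input consumed; M is in state s1.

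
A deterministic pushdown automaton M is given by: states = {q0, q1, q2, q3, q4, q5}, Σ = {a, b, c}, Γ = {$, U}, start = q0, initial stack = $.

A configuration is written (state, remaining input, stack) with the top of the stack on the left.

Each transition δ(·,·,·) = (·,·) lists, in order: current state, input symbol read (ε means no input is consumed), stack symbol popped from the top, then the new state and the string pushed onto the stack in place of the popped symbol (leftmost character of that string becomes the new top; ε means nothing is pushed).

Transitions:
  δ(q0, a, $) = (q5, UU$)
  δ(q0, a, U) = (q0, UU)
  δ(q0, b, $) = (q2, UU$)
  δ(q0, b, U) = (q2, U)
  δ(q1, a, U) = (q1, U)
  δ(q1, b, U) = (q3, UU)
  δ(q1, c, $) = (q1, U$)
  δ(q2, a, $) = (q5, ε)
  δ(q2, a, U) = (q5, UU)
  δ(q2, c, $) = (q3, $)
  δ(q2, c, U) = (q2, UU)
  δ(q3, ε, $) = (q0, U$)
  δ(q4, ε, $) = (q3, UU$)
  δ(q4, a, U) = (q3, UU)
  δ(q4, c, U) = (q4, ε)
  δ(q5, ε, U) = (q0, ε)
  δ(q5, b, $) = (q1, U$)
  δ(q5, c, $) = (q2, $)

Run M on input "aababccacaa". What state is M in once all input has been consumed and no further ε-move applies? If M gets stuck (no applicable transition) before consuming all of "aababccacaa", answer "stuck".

stuck

(q0, aababccacaa, $)
  read a, top $: go to q5, push UU$ → (q5, ababccacaa, UU$)
  ε-move, top U: go to q0, push ε → (q0, ababccacaa, U$)
  read a, top U: go to q0, push UU → (q0, babccacaa, UU$)
  read b, top U: go to q2, push U → (q2, abccacaa, UU$)
  read a, top U: go to q5, push UU → (q5, bccacaa, UUU$)
  ε-move, top U: go to q0, push ε → (q0, bccacaa, UU$)
  read b, top U: go to q2, push U → (q2, ccacaa, UU$)
  read c, top U: go to q2, push UU → (q2, cacaa, UUU$)
  read c, top U: go to q2, push UU → (q2, acaa, UUUU$)
  read a, top U: go to q5, push UU → (q5, caa, UUUUU$)
  ε-move, top U: go to q0, push ε → (q0, caa, UUUU$)
No transition for (q0, c, top U); M blocks with input caa remaining.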